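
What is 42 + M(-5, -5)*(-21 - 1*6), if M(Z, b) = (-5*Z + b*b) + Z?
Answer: -1173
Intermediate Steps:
M(Z, b) = b**2 - 4*Z (M(Z, b) = (-5*Z + b**2) + Z = (b**2 - 5*Z) + Z = b**2 - 4*Z)
42 + M(-5, -5)*(-21 - 1*6) = 42 + ((-5)**2 - 4*(-5))*(-21 - 1*6) = 42 + (25 + 20)*(-21 - 6) = 42 + 45*(-27) = 42 - 1215 = -1173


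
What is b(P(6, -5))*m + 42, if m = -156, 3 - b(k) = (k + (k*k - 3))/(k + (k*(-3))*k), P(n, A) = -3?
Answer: -2208/5 ≈ -441.60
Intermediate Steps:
b(k) = 3 - (-3 + k + k**2)/(k - 3*k**2) (b(k) = 3 - (k + (k*k - 3))/(k + (k*(-3))*k) = 3 - (k + (k**2 - 3))/(k + (-3*k)*k) = 3 - (k + (-3 + k**2))/(k - 3*k**2) = 3 - (-3 + k + k**2)/(k - 3*k**2))
b(P(6, -5))*m + 42 = ((-3 - 2*(-3) + 10*(-3)**2)/((-3)*(-1 + 3*(-3))))*(-156) + 42 = -(-3 + 6 + 10*9)/(3*(-1 - 9))*(-156) + 42 = -1/3*(-3 + 6 + 90)/(-10)*(-156) + 42 = -1/3*(-1/10)*93*(-156) + 42 = (31/10)*(-156) + 42 = -2418/5 + 42 = -2208/5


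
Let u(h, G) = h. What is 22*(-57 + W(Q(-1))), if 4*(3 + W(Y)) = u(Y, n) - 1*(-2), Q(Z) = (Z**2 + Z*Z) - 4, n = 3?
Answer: -1320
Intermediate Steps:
Q(Z) = -4 + 2*Z**2 (Q(Z) = (Z**2 + Z**2) - 4 = 2*Z**2 - 4 = -4 + 2*Z**2)
W(Y) = -5/2 + Y/4 (W(Y) = -3 + (Y - 1*(-2))/4 = -3 + (Y + 2)/4 = -3 + (2 + Y)/4 = -3 + (1/2 + Y/4) = -5/2 + Y/4)
22*(-57 + W(Q(-1))) = 22*(-57 + (-5/2 + (-4 + 2*(-1)**2)/4)) = 22*(-57 + (-5/2 + (-4 + 2*1)/4)) = 22*(-57 + (-5/2 + (-4 + 2)/4)) = 22*(-57 + (-5/2 + (1/4)*(-2))) = 22*(-57 + (-5/2 - 1/2)) = 22*(-57 - 3) = 22*(-60) = -1320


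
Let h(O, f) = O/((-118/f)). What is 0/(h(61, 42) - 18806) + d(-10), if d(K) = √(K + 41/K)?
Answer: I*√1410/10 ≈ 3.755*I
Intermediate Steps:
h(O, f) = -O*f/118 (h(O, f) = O*(-f/118) = -O*f/118)
0/(h(61, 42) - 18806) + d(-10) = 0/(-1/118*61*42 - 18806) + √(-10 + 41/(-10)) = 0/(-1281/59 - 18806) + √(-10 + 41*(-⅒)) = 0/(-1110835/59) + √(-10 - 41/10) = 0*(-59/1110835) + √(-141/10) = 0 + I*√1410/10 = I*√1410/10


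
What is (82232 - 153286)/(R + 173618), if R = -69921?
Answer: -71054/103697 ≈ -0.68521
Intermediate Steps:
(82232 - 153286)/(R + 173618) = (82232 - 153286)/(-69921 + 173618) = -71054/103697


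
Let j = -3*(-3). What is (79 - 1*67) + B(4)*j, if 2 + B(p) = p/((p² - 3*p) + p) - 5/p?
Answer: -51/4 ≈ -12.750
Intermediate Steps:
j = 9
B(p) = -2 - 5/p + p/(p² - 2*p) (B(p) = -2 + (p/((p² - 3*p) + p) - 5/p) = -2 + (p/(p² - 2*p) - 5/p) = -2 + (-5/p + p/(p² - 2*p)) = -2 - 5/p + p/(p² - 2*p))
(79 - 1*67) + B(4)*j = (79 - 1*67) + (2*(5 - 1*4²)/(4*(-2 + 4)))*9 = (79 - 67) + (2*(¼)*(5 - 1*16)/2)*9 = 12 + (2*(¼)*(½)*(5 - 16))*9 = 12 + (2*(¼)*(½)*(-11))*9 = 12 - 11/4*9 = 12 - 99/4 = -51/4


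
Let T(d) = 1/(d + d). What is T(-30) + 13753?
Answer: 825179/60 ≈ 13753.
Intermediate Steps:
T(d) = 1/(2*d)
T(-30) + 13753 = (½)/(-30) + 13753 = (½)*(-1/30) + 13753 = -1/60 + 13753 = 825179/60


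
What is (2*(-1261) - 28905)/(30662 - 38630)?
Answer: 31427/7968 ≈ 3.9442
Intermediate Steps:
(2*(-1261) - 28905)/(30662 - 38630) = (-2522 - 28905)/(-7968) = -31427*(-1/7968) = 31427/7968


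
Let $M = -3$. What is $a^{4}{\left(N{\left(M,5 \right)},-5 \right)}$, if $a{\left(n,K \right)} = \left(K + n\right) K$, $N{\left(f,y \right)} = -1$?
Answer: $810000$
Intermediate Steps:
$a{\left(n,K \right)} = K \left(K + n\right)$
$a^{4}{\left(N{\left(M,5 \right)},-5 \right)} = \left(- 5 \left(-5 - 1\right)\right)^{4} = \left(\left(-5\right) \left(-6\right)\right)^{4} = 30^{4} = 810000$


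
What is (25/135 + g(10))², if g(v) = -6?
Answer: 24649/729 ≈ 33.812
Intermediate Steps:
(25/135 + g(10))² = (25/135 - 6)² = (25*(1/135) - 6)² = (5/27 - 6)² = (-157/27)² = 24649/729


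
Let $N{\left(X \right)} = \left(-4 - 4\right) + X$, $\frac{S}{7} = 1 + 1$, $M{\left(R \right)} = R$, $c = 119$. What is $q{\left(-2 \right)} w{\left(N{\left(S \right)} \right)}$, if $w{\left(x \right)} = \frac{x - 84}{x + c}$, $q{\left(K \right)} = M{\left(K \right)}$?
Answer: $\frac{156}{125} \approx 1.248$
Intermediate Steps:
$S = 14$ ($S = 7 \left(1 + 1\right) = 7 \cdot 2 = 14$)
$q{\left(K \right)} = K$
$N{\left(X \right)} = -8 + X$
$w{\left(x \right)} = \frac{-84 + x}{119 + x}$ ($w{\left(x \right)} = \frac{x - 84}{x + 119} = \frac{-84 + x}{119 + x}$)
$q{\left(-2 \right)} w{\left(N{\left(S \right)} \right)} = - 2 \frac{-84 + \left(-8 + 14\right)}{119 + \left(-8 + 14\right)} = - 2 \frac{-84 + 6}{119 + 6} = - 2 \cdot \frac{1}{125} \left(-78\right) = \left(-2\right) \left(- \frac{78}{125}\right) = \frac{156}{125}$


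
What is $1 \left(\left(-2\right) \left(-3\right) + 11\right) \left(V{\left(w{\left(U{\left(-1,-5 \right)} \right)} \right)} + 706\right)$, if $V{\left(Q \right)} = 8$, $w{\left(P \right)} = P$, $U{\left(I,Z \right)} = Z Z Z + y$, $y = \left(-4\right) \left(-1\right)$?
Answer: $12138$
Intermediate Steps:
$y = 4$
$U{\left(I,Z \right)} = 4 + Z^{3}$ ($U{\left(I,Z \right)} = Z Z Z + 4 = Z Z^{2} + 4 = Z^{3} + 4 = 4 + Z^{3}$)
$1 \left(\left(-2\right) \left(-3\right) + 11\right) \left(V{\left(w{\left(U{\left(-1,-5 \right)} \right)} \right)} + 706\right) = 1 \left(\left(-2\right) \left(-3\right) + 11\right) \left(8 + 706\right) = 1 \left(6 + 11\right) 714 = 1 \cdot 17 \cdot 714 = 17 \cdot 714 = 12138$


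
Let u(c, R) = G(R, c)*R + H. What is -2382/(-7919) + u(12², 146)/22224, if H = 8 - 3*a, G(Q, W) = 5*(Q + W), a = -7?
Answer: 1729619519/175991856 ≈ 9.8278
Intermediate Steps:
G(Q, W) = 5*Q + 5*W
H = 29 (H = 8 - 3*(-7) = 8 + 21 = 29)
u(c, R) = 29 + R*(5*R + 5*c) (u(c, R) = (5*R + 5*c)*R + 29 = R*(5*R + 5*c) + 29 = 29 + R*(5*R + 5*c))
-2382/(-7919) + u(12², 146)/22224 = -2382/(-7919) + (29 + 5*146*(146 + 12²))/22224 = -2382*(-1/7919) + (29 + 5*146*(146 + 144))*(1/22224) = 2382/7919 + (29 + 5*146*290)*(1/22224) = 2382/7919 + (29 + 211700)*(1/22224) = 2382/7919 + 211729*(1/22224) = 2382/7919 + 211729/22224 = 1729619519/175991856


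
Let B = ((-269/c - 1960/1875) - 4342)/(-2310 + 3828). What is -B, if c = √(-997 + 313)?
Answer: 814321/284625 - 269*I*√19/173052 ≈ 2.861 - 0.0067757*I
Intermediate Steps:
c = 6*I*√19 (c = √(-684) = 6*I*√19 ≈ 26.153*I)
B = -814321/284625 + 269*I*√19/173052 (B = ((-269*(-I*√19/114) - 1960/1875) - 4342)/(-2310 + 3828) = ((-(-269)*I*√19/114 - 1960*1/1875) - 4342)/1518 = ((269*I*√19/114 - 392/375) - 4342)*(1/1518) = ((-392/375 + 269*I*√19/114) - 4342)*(1/1518) = (-1628642/375 + 269*I*√19/114)*(1/1518) = -814321/284625 + 269*I*√19/173052 ≈ -2.861 + 0.0067757*I)
-B = -(-814321/284625 + 269*I*√19/173052) = 814321/284625 - 269*I*√19/173052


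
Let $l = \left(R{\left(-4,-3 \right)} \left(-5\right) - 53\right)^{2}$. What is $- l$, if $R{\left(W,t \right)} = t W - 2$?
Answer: $-10609$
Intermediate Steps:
$R{\left(W,t \right)} = -2 + W t$ ($R{\left(W,t \right)} = W t - 2 = -2 + W t$)
$l = 10609$ ($l = \left(\left(-2 - -12\right) \left(-5\right) - 53\right)^{2} = \left(\left(-2 + 12\right) \left(-5\right) - 53\right)^{2} = \left(10 \left(-5\right) - 53\right)^{2} = \left(-50 - 53\right)^{2} = \left(-103\right)^{2} = 10609$)
$- l = \left(-1\right) 10609 = -10609$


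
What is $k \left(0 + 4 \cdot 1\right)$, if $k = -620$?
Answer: $-2480$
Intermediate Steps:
$k \left(0 + 4 \cdot 1\right) = - 620 \left(0 + 4 \cdot 1\right) = - 620 \left(0 + 4\right) = \left(-620\right) 4 = -2480$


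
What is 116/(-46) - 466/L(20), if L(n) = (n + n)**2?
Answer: -51759/18400 ≈ -2.8130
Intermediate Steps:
L(n) = 4*n**2 (L(n) = (2*n)**2 = 4*n**2)
116/(-46) - 466/L(20) = 116/(-46) - 466/(4*20**2) = 116*(-1/46) - 466/(4*400) = -58/23 - 466/1600 = -58/23 - 466*1/1600 = -58/23 - 233/800 = -51759/18400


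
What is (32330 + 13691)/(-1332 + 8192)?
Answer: 46021/6860 ≈ 6.7086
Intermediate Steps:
(32330 + 13691)/(-1332 + 8192) = 46021/6860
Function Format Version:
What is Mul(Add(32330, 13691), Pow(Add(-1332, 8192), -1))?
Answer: Rational(46021, 6860) ≈ 6.7086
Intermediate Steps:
Mul(Add(32330, 13691), Pow(Add(-1332, 8192), -1)) = Mul(46021, Pow(6860, -1)) = Mul(46021, Rational(1, 6860)) = Rational(46021, 6860)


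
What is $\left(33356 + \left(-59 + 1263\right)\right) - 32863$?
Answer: $1697$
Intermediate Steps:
$\left(33356 + \left(-59 + 1263\right)\right) - 32863 = \left(33356 + 1204\right) - 32863 = 34560 - 32863 = 1697$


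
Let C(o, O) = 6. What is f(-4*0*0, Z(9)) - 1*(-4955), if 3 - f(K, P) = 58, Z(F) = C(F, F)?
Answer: 4900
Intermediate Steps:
Z(F) = 6
f(K, P) = -55 (f(K, P) = 3 - 1*58 = 3 - 58 = -55)
f(-4*0*0, Z(9)) - 1*(-4955) = -55 - 1*(-4955) = -55 + 4955 = 4900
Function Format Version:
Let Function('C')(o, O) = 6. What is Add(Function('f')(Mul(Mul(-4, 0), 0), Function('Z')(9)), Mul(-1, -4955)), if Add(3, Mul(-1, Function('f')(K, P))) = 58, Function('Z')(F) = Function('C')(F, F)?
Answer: 4900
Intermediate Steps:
Function('Z')(F) = 6
Function('f')(K, P) = -55 (Function('f')(K, P) = Add(3, Mul(-1, 58)) = Add(3, -58) = -55)
Add(Function('f')(Mul(Mul(-4, 0), 0), Function('Z')(9)), Mul(-1, -4955)) = Add(-55, Mul(-1, -4955)) = Add(-55, 4955) = 4900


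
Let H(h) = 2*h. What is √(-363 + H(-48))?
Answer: 3*I*√51 ≈ 21.424*I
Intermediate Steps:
√(-363 + H(-48)) = √(-363 + 2*(-48)) = √(-363 - 96) = √(-459) = 3*I*√51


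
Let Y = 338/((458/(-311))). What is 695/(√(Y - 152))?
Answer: -695*I*√408307/12481 ≈ -35.582*I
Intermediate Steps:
Y = -52559/229 (Y = 338/((458*(-1/311))) = 338/(-458/311) = 338*(-311/458) = -52559/229 ≈ -229.52)
695/(√(Y - 152)) = 695/(√(-52559/229 - 152)) = 695/(√(-87367/229)) = 695/((7*I*√408307/229)) = 695*(-I*√408307/12481) = -695*I*√408307/12481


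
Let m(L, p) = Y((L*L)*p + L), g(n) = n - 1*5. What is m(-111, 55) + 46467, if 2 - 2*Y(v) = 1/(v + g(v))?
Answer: 125935993687/2710166 ≈ 46468.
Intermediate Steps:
g(n) = -5 + n (g(n) = n - 5 = -5 + n)
Y(v) = 1 - 1/(2*(-5 + 2*v)) (Y(v) = 1 - 1/(2*(v + (-5 + v))) = 1 - 1/(2*(-5 + 2*v)))
m(L, p) = (-11 + 4*L + 4*p*L²)/(2*(-5 + 2*L + 2*p*L²)) (m(L, p) = (-11 + 4*((L*L)*p + L))/(2*(-5 + 2*((L*L)*p + L))) = (-11 + 4*(L²*p + L))/(2*(-5 + 2*(L²*p + L))) = (-11 + 4*(p*L² + L))/(2*(-5 + 2*(p*L² + L))) = (-11 + 4*(L + p*L²))/(2*(-5 + 2*(L + p*L²))) = (-11 + (4*L + 4*p*L²))/(2*(-5 + (2*L + 2*p*L²))) = (-11 + 4*L + 4*p*L²)/(2*(-5 + 2*L + 2*p*L²)))
m(-111, 55) + 46467 = (-11 + 4*(-111)*(1 - 111*55))/(2*(-5 + 2*(-111)*(1 - 111*55))) + 46467 = (-11 + 4*(-111)*(1 - 6105))/(2*(-5 + 2*(-111)*(1 - 6105))) + 46467 = (-11 + 4*(-111)*(-6104))/(2*(-5 + 2*(-111)*(-6104))) + 46467 = (-11 + 2710176)/(2*(-5 + 1355088)) + 46467 = (½)*2710165/1355083 + 46467 = (½)*(1/1355083)*2710165 + 46467 = 2710165/2710166 + 46467 = 125935993687/2710166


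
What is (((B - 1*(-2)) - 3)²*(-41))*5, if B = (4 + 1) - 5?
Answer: -205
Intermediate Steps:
B = 0 (B = 5 - 5 = 0)
(((B - 1*(-2)) - 3)²*(-41))*5 = (((0 - 1*(-2)) - 3)²*(-41))*5 = (((0 + 2) - 3)²*(-41))*5 = ((2 - 3)²*(-41))*5 = ((-1)²*(-41))*5 = (1*(-41))*5 = -41*5 = -205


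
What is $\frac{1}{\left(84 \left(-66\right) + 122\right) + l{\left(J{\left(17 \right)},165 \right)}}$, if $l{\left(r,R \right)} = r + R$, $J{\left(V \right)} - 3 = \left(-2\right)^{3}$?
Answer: $- \frac{1}{5262} \approx -0.00019004$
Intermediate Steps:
$J{\left(V \right)} = -5$ ($J{\left(V \right)} = 3 + \left(-2\right)^{3} = 3 - 8 = -5$)
$l{\left(r,R \right)} = R + r$
$\frac{1}{\left(84 \left(-66\right) + 122\right) + l{\left(J{\left(17 \right)},165 \right)}} = \frac{1}{\left(84 \left(-66\right) + 122\right) + \left(165 - 5\right)} = \frac{1}{\left(-5544 + 122\right) + 160} = \frac{1}{-5422 + 160} = \frac{1}{-5262} = - \frac{1}{5262}$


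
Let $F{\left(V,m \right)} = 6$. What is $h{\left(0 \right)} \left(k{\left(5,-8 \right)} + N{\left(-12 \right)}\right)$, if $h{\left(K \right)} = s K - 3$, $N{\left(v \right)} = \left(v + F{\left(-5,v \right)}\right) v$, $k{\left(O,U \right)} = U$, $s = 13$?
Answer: $-192$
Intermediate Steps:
$N{\left(v \right)} = v \left(6 + v\right)$ ($N{\left(v \right)} = \left(v + 6\right) v = \left(6 + v\right) v = v \left(6 + v\right)$)
$h{\left(K \right)} = -3 + 13 K$ ($h{\left(K \right)} = 13 K - 3 = -3 + 13 K$)
$h{\left(0 \right)} \left(k{\left(5,-8 \right)} + N{\left(-12 \right)}\right) = \left(-3 + 13 \cdot 0\right) \left(-8 - 12 \left(6 - 12\right)\right) = \left(-3 + 0\right) \left(-8 - -72\right) = - 3 \left(-8 + 72\right) = \left(-3\right) 64 = -192$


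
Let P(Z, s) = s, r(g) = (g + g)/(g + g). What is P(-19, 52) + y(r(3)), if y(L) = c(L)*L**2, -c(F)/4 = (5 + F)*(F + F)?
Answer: 4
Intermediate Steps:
c(F) = -8*F*(5 + F) (c(F) = -4*(5 + F)*(F + F) = -4*(5 + F)*2*F = -8*F*(5 + F))
r(g) = 1 (r(g) = (2*g)/((2*g)) = (2*g)*(1/(2*g)) = 1)
y(L) = -8*L**3*(5 + L) (y(L) = (-8*L*(5 + L))*L**2 = -8*L**3*(5 + L))
P(-19, 52) + y(r(3)) = 52 + 8*1**3*(-5 - 1*1) = 52 + 8*1*(-5 - 1) = 52 + 8*1*(-6) = 52 - 48 = 4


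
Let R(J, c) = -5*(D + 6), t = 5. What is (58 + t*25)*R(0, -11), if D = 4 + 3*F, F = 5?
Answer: -22875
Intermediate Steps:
D = 19 (D = 4 + 3*5 = 4 + 15 = 19)
R(J, c) = -125 (R(J, c) = -5*(19 + 6) = -5*25 = -125)
(58 + t*25)*R(0, -11) = (58 + 5*25)*(-125) = (58 + 125)*(-125) = 183*(-125) = -22875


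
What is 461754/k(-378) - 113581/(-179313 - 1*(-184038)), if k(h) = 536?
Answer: 1060454117/1266300 ≈ 837.44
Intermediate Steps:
461754/k(-378) - 113581/(-179313 - 1*(-184038)) = 461754/536 - 113581/(-179313 - 1*(-184038)) = 461754*(1/536) - 113581/(-179313 + 184038) = 230877/268 - 113581/4725 = 1060454117/1266300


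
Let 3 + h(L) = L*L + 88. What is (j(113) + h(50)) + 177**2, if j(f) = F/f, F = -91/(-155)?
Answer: 594003801/17515 ≈ 33914.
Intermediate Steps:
F = 91/155 (F = -91*(-1/155) = 91/155 ≈ 0.58710)
h(L) = 85 + L**2 (h(L) = -3 + (L*L + 88) = -3 + (L**2 + 88) = -3 + (88 + L**2) = 85 + L**2)
j(f) = 91/(155*f)
(j(113) + h(50)) + 177**2 = ((91/155)/113 + (85 + 50**2)) + 177**2 = ((91/155)*(1/113) + (85 + 2500)) + 31329 = (91/17515 + 2585) + 31329 = 45276366/17515 + 31329 = 594003801/17515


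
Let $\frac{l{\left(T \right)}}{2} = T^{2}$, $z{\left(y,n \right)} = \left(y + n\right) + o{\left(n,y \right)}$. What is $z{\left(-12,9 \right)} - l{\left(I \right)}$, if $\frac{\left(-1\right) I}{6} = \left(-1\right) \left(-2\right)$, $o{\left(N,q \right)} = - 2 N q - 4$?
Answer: $-79$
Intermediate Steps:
$o{\left(N,q \right)} = -4 - 2 N q$ ($o{\left(N,q \right)} = - 2 N q - 4 = -4 - 2 N q$)
$z{\left(y,n \right)} = -4 + n + y - 2 n y$ ($z{\left(y,n \right)} = \left(y + n\right) - \left(4 + 2 n y\right) = \left(n + y\right) - \left(4 + 2 n y\right) = -4 + n + y - 2 n y$)
$I = -12$ ($I = - 6 \left(\left(-1\right) \left(-2\right)\right) = \left(-6\right) 2 = -12$)
$l{\left(T \right)} = 2 T^{2}$
$z{\left(-12,9 \right)} - l{\left(I \right)} = \left(-4 + 9 - 12 - 18 \left(-12\right)\right) - 2 \left(-12\right)^{2} = \left(-4 + 9 - 12 + 216\right) - 2 \cdot 144 = 209 - 288 = -79$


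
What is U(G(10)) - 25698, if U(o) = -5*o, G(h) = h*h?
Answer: -26198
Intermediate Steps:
G(h) = h²
U(G(10)) - 25698 = -5*10² - 25698 = -5*100 - 25698 = -500 - 25698 = -26198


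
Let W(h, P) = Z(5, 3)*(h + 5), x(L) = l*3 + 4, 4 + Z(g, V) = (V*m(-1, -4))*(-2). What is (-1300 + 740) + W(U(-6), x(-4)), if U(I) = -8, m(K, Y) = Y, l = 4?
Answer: -620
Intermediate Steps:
Z(g, V) = -4 + 8*V (Z(g, V) = -4 + (V*(-4))*(-2) = -4 - 4*V*(-2) = -4 + 8*V)
x(L) = 16 (x(L) = 4*3 + 4 = 12 + 4 = 16)
W(h, P) = 100 + 20*h (W(h, P) = (-4 + 8*3)*(h + 5) = (-4 + 24)*(5 + h) = 20*(5 + h) = 100 + 20*h)
(-1300 + 740) + W(U(-6), x(-4)) = (-1300 + 740) + (100 + 20*(-8)) = -560 + (100 - 160) = -560 - 60 = -620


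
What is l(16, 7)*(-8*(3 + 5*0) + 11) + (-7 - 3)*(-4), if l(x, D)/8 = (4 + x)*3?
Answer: -6200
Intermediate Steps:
l(x, D) = 96 + 24*x (l(x, D) = 8*((4 + x)*3) = 8*(12 + 3*x) = 96 + 24*x)
l(16, 7)*(-8*(3 + 5*0) + 11) + (-7 - 3)*(-4) = (96 + 24*16)*(-8*(3 + 5*0) + 11) + (-7 - 3)*(-4) = (96 + 384)*(-8*(3 + 0) + 11) - 10*(-4) = 480*(-8*3 + 11) + 40 = 480*(-24 + 11) + 40 = 480*(-13) + 40 = -6240 + 40 = -6200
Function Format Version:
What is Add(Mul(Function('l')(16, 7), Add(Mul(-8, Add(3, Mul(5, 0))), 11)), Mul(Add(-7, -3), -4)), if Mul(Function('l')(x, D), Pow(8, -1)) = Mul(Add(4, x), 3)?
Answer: -6200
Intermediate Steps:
Function('l')(x, D) = Add(96, Mul(24, x)) (Function('l')(x, D) = Mul(8, Mul(Add(4, x), 3)) = Mul(8, Add(12, Mul(3, x))) = Add(96, Mul(24, x)))
Add(Mul(Function('l')(16, 7), Add(Mul(-8, Add(3, Mul(5, 0))), 11)), Mul(Add(-7, -3), -4)) = Add(Mul(Add(96, Mul(24, 16)), Add(Mul(-8, Add(3, Mul(5, 0))), 11)), Mul(Add(-7, -3), -4)) = Add(Mul(Add(96, 384), Add(Mul(-8, Add(3, 0)), 11)), Mul(-10, -4)) = Add(Mul(480, Add(Mul(-8, 3), 11)), 40) = Add(Mul(480, Add(-24, 11)), 40) = Add(Mul(480, -13), 40) = Add(-6240, 40) = -6200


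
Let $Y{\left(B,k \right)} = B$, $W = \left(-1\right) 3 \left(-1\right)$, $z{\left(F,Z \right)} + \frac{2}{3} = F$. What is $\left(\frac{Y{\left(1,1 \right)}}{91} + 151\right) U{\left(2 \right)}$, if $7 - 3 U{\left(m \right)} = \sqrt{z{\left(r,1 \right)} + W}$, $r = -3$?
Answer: $\frac{13742}{39} - \frac{13742 i \sqrt{6}}{819} \approx 352.36 - 41.1 i$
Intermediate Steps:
$z{\left(F,Z \right)} = - \frac{2}{3} + F$
$W = 3$ ($W = \left(-3\right) \left(-1\right) = 3$)
$U{\left(m \right)} = \frac{7}{3} - \frac{i \sqrt{6}}{9}$ ($U{\left(m \right)} = \frac{7}{3} - \frac{\sqrt{\left(- \frac{2}{3} - 3\right) + 3}}{3} = \frac{7}{3} - \frac{\sqrt{- \frac{11}{3} + 3}}{3} = \frac{7}{3} - \frac{\sqrt{- \frac{2}{3}}}{3} = \frac{7}{3} - \frac{\frac{1}{3} i \sqrt{6}}{3} = \frac{7}{3} - \frac{i \sqrt{6}}{9}$)
$\left(\frac{Y{\left(1,1 \right)}}{91} + 151\right) U{\left(2 \right)} = \left(1 \cdot \frac{1}{91} + 151\right) \left(\frac{7}{3} - \frac{i \sqrt{6}}{9}\right) = \left(\frac{1}{91} + 151\right) \left(\frac{7}{3} - \frac{i \sqrt{6}}{9}\right) = \frac{13742 \left(\frac{7}{3} - \frac{i \sqrt{6}}{9}\right)}{91} = \frac{13742}{39} - \frac{13742 i \sqrt{6}}{819}$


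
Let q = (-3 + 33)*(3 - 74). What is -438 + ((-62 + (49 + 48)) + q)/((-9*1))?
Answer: -1847/9 ≈ -205.22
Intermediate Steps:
q = -2130 (q = 30*(-71) = -2130)
-438 + ((-62 + (49 + 48)) + q)/((-9*1)) = -438 + ((-62 + (49 + 48)) - 2130)/((-9*1)) = -438 + ((-62 + 97) - 2130)/(-9) = -438 + (35 - 2130)*(-1/9) = -438 - 2095*(-1/9) = -438 + 2095/9 = -1847/9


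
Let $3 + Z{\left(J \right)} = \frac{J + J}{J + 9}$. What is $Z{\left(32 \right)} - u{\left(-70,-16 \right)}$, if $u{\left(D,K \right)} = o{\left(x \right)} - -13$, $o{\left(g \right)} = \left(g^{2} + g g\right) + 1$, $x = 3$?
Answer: $- \frac{1371}{41} \approx -33.439$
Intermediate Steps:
$o{\left(g \right)} = 1 + 2 g^{2}$ ($o{\left(g \right)} = \left(g^{2} + g^{2}\right) + 1 = 2 g^{2} + 1 = 1 + 2 g^{2}$)
$Z{\left(J \right)} = -3 + \frac{2 J}{9 + J}$ ($Z{\left(J \right)} = -3 + \frac{J + J}{J + 9} = -3 + \frac{2 J}{9 + J}$)
$u{\left(D,K \right)} = 32$ ($u{\left(D,K \right)} = \left(1 + 2 \cdot 3^{2}\right) - -13 = \left(1 + 2 \cdot 9\right) + 13 = \left(1 + 18\right) + 13 = 19 + 13 = 32$)
$Z{\left(32 \right)} - u{\left(-70,-16 \right)} = \frac{-27 - 32}{9 + 32} - 32 = \frac{-27 - 32}{41} - 32 = \frac{1}{41} \left(-59\right) - 32 = - \frac{59}{41} - 32 = - \frac{1371}{41}$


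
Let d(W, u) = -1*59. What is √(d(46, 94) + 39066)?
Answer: √39007 ≈ 197.50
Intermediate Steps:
d(W, u) = -59
√(d(46, 94) + 39066) = √(-59 + 39066) = √39007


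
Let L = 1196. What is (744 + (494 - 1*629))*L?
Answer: 728364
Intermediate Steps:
(744 + (494 - 1*629))*L = (744 + (494 - 1*629))*1196 = (744 + (494 - 629))*1196 = (744 - 135)*1196 = 609*1196 = 728364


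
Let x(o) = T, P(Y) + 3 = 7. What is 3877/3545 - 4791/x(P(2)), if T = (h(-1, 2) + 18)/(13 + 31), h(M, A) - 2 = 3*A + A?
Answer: -186797906/24815 ≈ -7527.6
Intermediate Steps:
P(Y) = 4 (P(Y) = -3 + 7 = 4)
h(M, A) = 2 + 4*A (h(M, A) = 2 + (3*A + A) = 2 + 4*A)
T = 7/11 (T = ((2 + 4*2) + 18)/(13 + 31) = ((2 + 8) + 18)/44 = (10 + 18)*(1/44) = 28*(1/44) = 7/11 ≈ 0.63636)
x(o) = 7/11
3877/3545 - 4791/x(P(2)) = 3877/3545 - 4791/7/11 = 3877*(1/3545) - 4791*11/7 = 3877/3545 - 52701/7 = -186797906/24815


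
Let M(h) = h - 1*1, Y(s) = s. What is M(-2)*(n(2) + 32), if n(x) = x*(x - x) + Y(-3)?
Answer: -87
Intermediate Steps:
M(h) = -1 + h (M(h) = h - 1 = -1 + h)
n(x) = -3 (n(x) = x*(x - x) - 3 = x*0 - 3 = 0 - 3 = -3)
M(-2)*(n(2) + 32) = (-1 - 2)*(-3 + 32) = -3*29 = -87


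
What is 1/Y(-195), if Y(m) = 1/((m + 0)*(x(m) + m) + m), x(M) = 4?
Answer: 37050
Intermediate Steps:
Y(m) = 1/(m + m*(4 + m)) (Y(m) = 1/((m + 0)*(4 + m) + m) = 1/(m*(4 + m) + m) = 1/(m + m*(4 + m)))
1/Y(-195) = 1/(1/((-195)*(5 - 195))) = 1/(-1/195/(-190)) = 1/(-1/195*(-1/190)) = 1/(1/37050) = 37050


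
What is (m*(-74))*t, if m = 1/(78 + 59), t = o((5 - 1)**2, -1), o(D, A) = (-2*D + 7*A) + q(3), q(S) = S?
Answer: 2664/137 ≈ 19.445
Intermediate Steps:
o(D, A) = 3 - 2*D + 7*A (o(D, A) = (-2*D + 7*A) + 3 = 3 - 2*D + 7*A)
t = -36 (t = 3 - 2*(5 - 1)**2 + 7*(-1) = 3 - 2*4**2 - 7 = 3 - 2*16 - 7 = 3 - 32 - 7 = -36)
m = 1/137 ≈ 0.0072993
(m*(-74))*t = ((1/137)*(-74))*(-36) = -74/137*(-36) = 2664/137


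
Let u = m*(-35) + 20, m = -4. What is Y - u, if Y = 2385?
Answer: 2225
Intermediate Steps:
u = 160 (u = -4*(-35) + 20 = 140 + 20 = 160)
Y - u = 2385 - 1*160 = 2385 - 160 = 2225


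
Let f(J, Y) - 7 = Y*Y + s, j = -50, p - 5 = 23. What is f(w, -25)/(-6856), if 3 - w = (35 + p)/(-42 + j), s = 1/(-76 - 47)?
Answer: -77735/843288 ≈ -0.092181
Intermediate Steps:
p = 28 (p = 5 + 23 = 28)
s = -1/123 (s = 1/(-123) = -1/123 ≈ -0.0081301)
w = 339/92 (w = 3 - (35 + 28)/(-42 - 50) = 3 - 63/(-92) = 3 - 63*(-1)/92 = 3 - 1*(-63/92) = 3 + 63/92 = 339/92 ≈ 3.6848)
f(J, Y) = 860/123 + Y² (f(J, Y) = 7 + (Y*Y - 1/123) = 7 + (Y² - 1/123) = 7 + (-1/123 + Y²) = 860/123 + Y²)
f(w, -25)/(-6856) = (860/123 + (-25)²)/(-6856) = (860/123 + 625)*(-1/6856) = (77735/123)*(-1/6856) = -77735/843288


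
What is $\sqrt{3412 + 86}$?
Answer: $\sqrt{3498} \approx 59.144$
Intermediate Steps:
$\sqrt{3412 + 86} = \sqrt{3498}$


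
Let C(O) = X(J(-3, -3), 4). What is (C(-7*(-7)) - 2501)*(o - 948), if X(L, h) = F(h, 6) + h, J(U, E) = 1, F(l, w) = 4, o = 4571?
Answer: -9032139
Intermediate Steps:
X(L, h) = 4 + h
C(O) = 8 (C(O) = 4 + 4 = 8)
(C(-7*(-7)) - 2501)*(o - 948) = (8 - 2501)*(4571 - 948) = -2493*3623 = -9032139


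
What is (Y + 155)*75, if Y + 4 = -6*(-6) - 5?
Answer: 13650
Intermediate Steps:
Y = 27 (Y = -4 + (-6*(-6) - 5) = -4 + (36 - 5) = -4 + 31 = 27)
(Y + 155)*75 = (27 + 155)*75 = 182*75 = 13650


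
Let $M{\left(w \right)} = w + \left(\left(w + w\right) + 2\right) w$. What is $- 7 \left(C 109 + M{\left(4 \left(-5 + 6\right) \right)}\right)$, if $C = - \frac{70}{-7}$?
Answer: $-7938$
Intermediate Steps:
$C = 10$ ($C = \left(-70\right) \left(- \frac{1}{7}\right) = 10$)
$M{\left(w \right)} = w + w \left(2 + 2 w\right)$ ($M{\left(w \right)} = w + \left(2 w + 2\right) w = w + \left(2 + 2 w\right) w = w + w \left(2 + 2 w\right)$)
$- 7 \left(C 109 + M{\left(4 \left(-5 + 6\right) \right)}\right) = - 7 \left(10 \cdot 109 + 4 \left(-5 + 6\right) \left(3 + 2 \cdot 4 \left(-5 + 6\right)\right)\right) = - 7 \left(1090 + 4 \cdot 1 \left(3 + 2 \cdot 4 \cdot 1\right)\right) = - 7 \left(1090 + 4 \left(3 + 2 \cdot 4\right)\right) = - 7 \left(1090 + 4 \left(3 + 8\right)\right) = - 7 \left(1090 + 4 \cdot 11\right) = - 7 \left(1090 + 44\right) = \left(-7\right) 1134 = -7938$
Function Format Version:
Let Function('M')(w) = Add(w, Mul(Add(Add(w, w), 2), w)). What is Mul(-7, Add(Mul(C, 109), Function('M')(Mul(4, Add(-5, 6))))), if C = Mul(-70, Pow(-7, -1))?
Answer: -7938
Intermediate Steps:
C = 10 (C = Mul(-70, Rational(-1, 7)) = 10)
Function('M')(w) = Add(w, Mul(w, Add(2, Mul(2, w)))) (Function('M')(w) = Add(w, Mul(Add(Mul(2, w), 2), w)) = Add(w, Mul(Add(2, Mul(2, w)), w)) = Add(w, Mul(w, Add(2, Mul(2, w)))))
Mul(-7, Add(Mul(C, 109), Function('M')(Mul(4, Add(-5, 6))))) = Mul(-7, Add(Mul(10, 109), Mul(Mul(4, Add(-5, 6)), Add(3, Mul(2, Mul(4, Add(-5, 6))))))) = Mul(-7, Add(1090, Mul(Mul(4, 1), Add(3, Mul(2, Mul(4, 1)))))) = Mul(-7, Add(1090, Mul(4, Add(3, Mul(2, 4))))) = Mul(-7, Add(1090, Mul(4, Add(3, 8)))) = Mul(-7, Add(1090, Mul(4, 11))) = Mul(-7, Add(1090, 44)) = Mul(-7, 1134) = -7938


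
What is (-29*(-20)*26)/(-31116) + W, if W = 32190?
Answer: 250402240/7779 ≈ 32190.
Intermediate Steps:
(-29*(-20)*26)/(-31116) + W = (-29*(-20)*26)/(-31116) + 32190 = (580*26)*(-1/31116) + 32190 = 15080*(-1/31116) + 32190 = -3770/7779 + 32190 = 250402240/7779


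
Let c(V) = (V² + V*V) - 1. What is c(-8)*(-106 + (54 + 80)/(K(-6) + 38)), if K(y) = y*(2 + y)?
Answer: -408813/31 ≈ -13188.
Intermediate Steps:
c(V) = -1 + 2*V² (c(V) = (V² + V²) - 1 = 2*V² - 1 = -1 + 2*V²)
c(-8)*(-106 + (54 + 80)/(K(-6) + 38)) = (-1 + 2*(-8)²)*(-106 + (54 + 80)/(-6*(2 - 6) + 38)) = (-1 + 2*64)*(-106 + 134/(-6*(-4) + 38)) = (-1 + 128)*(-106 + 134/(24 + 38)) = 127*(-106 + 134/62) = 127*(-106 + 134*(1/62)) = 127*(-106 + 67/31) = 127*(-3219/31) = -408813/31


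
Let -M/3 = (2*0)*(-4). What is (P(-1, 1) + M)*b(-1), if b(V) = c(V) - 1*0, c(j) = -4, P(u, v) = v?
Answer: -4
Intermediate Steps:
M = 0 (M = -3*2*0*(-4) = -0*(-4) = -3*0 = 0)
b(V) = -4 (b(V) = -4 - 1*0 = -4 + 0 = -4)
(P(-1, 1) + M)*b(-1) = (1 + 0)*(-4) = 1*(-4) = -4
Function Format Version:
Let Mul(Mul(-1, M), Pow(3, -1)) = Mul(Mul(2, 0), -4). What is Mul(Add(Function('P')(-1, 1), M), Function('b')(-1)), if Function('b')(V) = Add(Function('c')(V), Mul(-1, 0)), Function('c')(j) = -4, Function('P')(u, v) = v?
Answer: -4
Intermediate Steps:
M = 0 (M = Mul(-3, Mul(Mul(2, 0), -4)) = Mul(-3, Mul(0, -4)) = Mul(-3, 0) = 0)
Function('b')(V) = -4 (Function('b')(V) = Add(-4, Mul(-1, 0)) = Add(-4, 0) = -4)
Mul(Add(Function('P')(-1, 1), M), Function('b')(-1)) = Mul(Add(1, 0), -4) = Mul(1, -4) = -4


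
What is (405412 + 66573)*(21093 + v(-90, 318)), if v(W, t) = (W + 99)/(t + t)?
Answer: 2110584292215/212 ≈ 9.9556e+9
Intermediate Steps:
v(W, t) = (99 + W)/(2*t) (v(W, t) = (99 + W)/((2*t)) = (99 + W)*(1/(2*t)) = (99 + W)/(2*t))
(405412 + 66573)*(21093 + v(-90, 318)) = (405412 + 66573)*(21093 + (½)*(99 - 90)/318) = 471985*(21093 + (½)*(1/318)*9) = 471985*(21093 + 3/212) = 471985*(4471719/212) = 2110584292215/212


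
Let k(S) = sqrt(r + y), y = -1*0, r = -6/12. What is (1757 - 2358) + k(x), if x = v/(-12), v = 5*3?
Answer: -601 + I*sqrt(2)/2 ≈ -601.0 + 0.70711*I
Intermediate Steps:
r = -1/2 (r = -6*1/12 = -1/2 ≈ -0.50000)
v = 15
y = 0
x = -5/4 (x = 15/(-12) = 15*(-1/12) = -5/4 ≈ -1.2500)
k(S) = I*sqrt(2)/2 (k(S) = sqrt(-1/2 + 0) = sqrt(-1/2) = I*sqrt(2)/2)
(1757 - 2358) + k(x) = (1757 - 2358) + I*sqrt(2)/2 = -601 + I*sqrt(2)/2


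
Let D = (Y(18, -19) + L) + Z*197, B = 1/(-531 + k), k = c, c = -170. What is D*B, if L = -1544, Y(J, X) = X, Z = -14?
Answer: 4321/701 ≈ 6.1640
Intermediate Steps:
k = -170
B = -1/701 (B = 1/(-531 - 170) = 1/(-701) = -1/701 ≈ -0.0014265)
D = -4321 (D = (-19 - 1544) - 14*197 = -1563 - 2758 = -4321)
D*B = -4321*(-1/701) = 4321/701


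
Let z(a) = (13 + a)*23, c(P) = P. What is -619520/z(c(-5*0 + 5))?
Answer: -309760/207 ≈ -1496.4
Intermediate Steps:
z(a) = 299 + 23*a
-619520/z(c(-5*0 + 5)) = -619520/(299 + 23*(-5*0 + 5)) = -619520/(299 + 23*(0 + 5)) = -619520/(299 + 23*5) = -619520/(299 + 115) = -619520/414 = -619520*1/414 = -309760/207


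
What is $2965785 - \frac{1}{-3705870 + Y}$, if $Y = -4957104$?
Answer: $\frac{25692518344591}{8662974} \approx 2.9658 \cdot 10^{6}$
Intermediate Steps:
$2965785 - \frac{1}{-3705870 + Y} = 2965785 - \frac{1}{-3705870 - 4957104} = 2965785 - \frac{1}{-8662974} = 2965785 - - \frac{1}{8662974} = 2965785 + \frac{1}{8662974} = \frac{25692518344591}{8662974}$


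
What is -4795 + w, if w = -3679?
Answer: -8474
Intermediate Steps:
-4795 + w = -4795 - 3679 = -8474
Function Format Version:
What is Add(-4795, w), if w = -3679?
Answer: -8474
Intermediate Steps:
Add(-4795, w) = Add(-4795, -3679) = -8474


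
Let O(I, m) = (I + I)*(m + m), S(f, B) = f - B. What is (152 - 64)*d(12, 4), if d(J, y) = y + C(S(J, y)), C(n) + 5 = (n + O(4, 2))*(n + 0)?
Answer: 28072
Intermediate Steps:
O(I, m) = 4*I*m (O(I, m) = (2*I)*(2*m) = 4*I*m)
C(n) = -5 + n*(32 + n) (C(n) = -5 + (n + 4*4*2)*(n + 0) = -5 + (n + 32)*n = -5 + (32 + n)*n = -5 + n*(32 + n))
d(J, y) = -5 + (J - y)**2 - 31*y + 32*J (d(J, y) = y + (-5 + (J - y)**2 + 32*(J - y)) = y + (-5 + (J - y)**2 + (-32*y + 32*J)) = y + (-5 + (J - y)**2 - 32*y + 32*J) = -5 + (J - y)**2 - 31*y + 32*J)
(152 - 64)*d(12, 4) = (152 - 64)*(-5 + (12 - 1*4)**2 - 31*4 + 32*12) = 88*(-5 + (12 - 4)**2 - 124 + 384) = 88*(-5 + 8**2 - 124 + 384) = 88*(-5 + 64 - 124 + 384) = 88*319 = 28072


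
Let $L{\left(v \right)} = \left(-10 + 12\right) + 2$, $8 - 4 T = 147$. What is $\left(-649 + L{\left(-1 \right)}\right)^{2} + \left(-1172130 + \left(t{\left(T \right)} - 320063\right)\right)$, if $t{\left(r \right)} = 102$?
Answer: $-1076066$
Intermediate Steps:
$T = - \frac{139}{4}$ ($T = 2 - \frac{147}{4} = - \frac{139}{4} \approx -34.75$)
$L{\left(v \right)} = 4$ ($L{\left(v \right)} = 2 + 2 = 4$)
$\left(-649 + L{\left(-1 \right)}\right)^{2} + \left(-1172130 + \left(t{\left(T \right)} - 320063\right)\right) = \left(-649 + 4\right)^{2} + \left(-1172130 + \left(102 - 320063\right)\right) = \left(-645\right)^{2} - 1492091 = 416025 - 1492091 = -1076066$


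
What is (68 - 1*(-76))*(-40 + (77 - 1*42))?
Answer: -720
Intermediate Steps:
(68 - 1*(-76))*(-40 + (77 - 1*42)) = (68 + 76)*(-40 + (77 - 42)) = 144*(-40 + 35) = 144*(-5) = -720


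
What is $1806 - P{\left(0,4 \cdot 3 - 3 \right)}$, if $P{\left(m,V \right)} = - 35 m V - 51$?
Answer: $1857$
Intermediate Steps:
$P{\left(m,V \right)} = -51 - 35 V m$ ($P{\left(m,V \right)} = - 35 V m - 51 = -51 - 35 V m$)
$1806 - P{\left(0,4 \cdot 3 - 3 \right)} = 1806 - \left(-51 - 35 \left(4 \cdot 3 - 3\right) 0\right) = 1806 - \left(-51 - 35 \left(12 - 3\right) 0\right) = 1806 - \left(-51 - 315 \cdot 0\right) = 1806 - \left(-51 + 0\right) = 1806 - -51 = 1806 + 51 = 1857$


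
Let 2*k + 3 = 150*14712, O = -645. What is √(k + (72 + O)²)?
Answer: √5726910/2 ≈ 1196.5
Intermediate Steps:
k = 2206797/2 (k = -3/2 + (150*14712)/2 = -3/2 + (½)*2206800 = -3/2 + 1103400 = 2206797/2 ≈ 1.1034e+6)
√(k + (72 + O)²) = √(2206797/2 + (72 - 645)²) = √(2206797/2 + (-573)²) = √(2206797/2 + 328329) = √(2863455/2) = √5726910/2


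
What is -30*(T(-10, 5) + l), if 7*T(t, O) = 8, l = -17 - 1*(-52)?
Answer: -7590/7 ≈ -1084.3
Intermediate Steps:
l = 35 (l = -17 + 52 = 35)
T(t, O) = 8/7 (T(t, O) = (1/7)*8 = 8/7)
-30*(T(-10, 5) + l) = -30*(8/7 + 35) = -30*253/7 = -7590/7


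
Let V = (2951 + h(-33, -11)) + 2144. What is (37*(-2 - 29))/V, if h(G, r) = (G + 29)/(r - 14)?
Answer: -925/4109 ≈ -0.22512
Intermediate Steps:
h(G, r) = (29 + G)/(-14 + r)
V = 127379/25 (V = (2951 + (29 - 33)/(-14 - 11)) + 2144 = (2951 - 4/(-25)) + 2144 = (2951 - 1/25*(-4)) + 2144 = (2951 + 4/25) + 2144 = 73779/25 + 2144 = 127379/25 ≈ 5095.2)
(37*(-2 - 29))/V = (37*(-2 - 29))/(127379/25) = (37*(-31))*(25/127379) = -1147*25/127379 = -925/4109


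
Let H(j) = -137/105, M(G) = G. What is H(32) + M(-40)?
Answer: -4337/105 ≈ -41.305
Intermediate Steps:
H(j) = -137/105 (H(j) = -137*1/105 = -137/105)
H(32) + M(-40) = -137/105 - 40 = -4337/105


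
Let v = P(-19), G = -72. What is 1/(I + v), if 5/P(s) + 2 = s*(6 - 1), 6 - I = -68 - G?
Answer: 97/189 ≈ 0.51323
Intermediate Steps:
I = 2 (I = 6 - (-68 - 1*(-72)) = 6 - (-68 + 72) = 6 - 1*4 = 6 - 4 = 2)
P(s) = 5/(-2 + 5*s) (P(s) = 5/(-2 + s*(6 - 1)) = 5/(-2 + s*5) = 5/(-2 + 5*s))
v = -5/97 (v = 5/(-2 + 5*(-19)) = 5/(-2 - 95) = 5/(-97) = 5*(-1/97) = -5/97 ≈ -0.051546)
1/(I + v) = 1/(2 - 5/97) = 1/(189/97) = 97/189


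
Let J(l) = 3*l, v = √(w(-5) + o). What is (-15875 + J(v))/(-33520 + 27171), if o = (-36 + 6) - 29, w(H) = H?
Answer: 15875/6349 - 24*I/6349 ≈ 2.5004 - 0.0037801*I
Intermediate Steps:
o = -59 (o = -30 - 29 = -59)
v = 8*I (v = √(-5 - 59) = √(-64) = 8*I ≈ 8.0*I)
(-15875 + J(v))/(-33520 + 27171) = (-15875 + 3*(8*I))/(-33520 + 27171) = (-15875 + 24*I)/(-6349) = (-15875 + 24*I)*(-1/6349) = 15875/6349 - 24*I/6349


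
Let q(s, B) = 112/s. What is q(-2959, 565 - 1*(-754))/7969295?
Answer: -112/23581143905 ≈ -4.7496e-9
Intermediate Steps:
q(-2959, 565 - 1*(-754))/7969295 = (112/(-2959))/7969295 = (112*(-1/2959))*(1/7969295) = -112/2959*1/7969295 = -112/23581143905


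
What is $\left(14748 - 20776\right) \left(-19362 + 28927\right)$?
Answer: $-57657820$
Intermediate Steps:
$\left(14748 - 20776\right) \left(-19362 + 28927\right) = \left(-6028\right) 9565 = -57657820$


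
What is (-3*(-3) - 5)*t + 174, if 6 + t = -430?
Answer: -1570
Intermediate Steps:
t = -436 (t = -6 - 430 = -436)
(-3*(-3) - 5)*t + 174 = (-3*(-3) - 5)*(-436) + 174 = (9 - 5)*(-436) + 174 = 4*(-436) + 174 = -1744 + 174 = -1570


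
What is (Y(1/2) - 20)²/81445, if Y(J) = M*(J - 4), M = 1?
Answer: 2209/325780 ≈ 0.0067806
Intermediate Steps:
Y(J) = -4 + J (Y(J) = 1*(J - 4) = 1*(-4 + J) = -4 + J)
(Y(1/2) - 20)²/81445 = ((-4 + 1/2) - 20)²/81445 = ((-4 + ½) - 20)²*(1/81445) = (-7/2 - 20)²*(1/81445) = (-47/2)²*(1/81445) = (2209/4)*(1/81445) = 2209/325780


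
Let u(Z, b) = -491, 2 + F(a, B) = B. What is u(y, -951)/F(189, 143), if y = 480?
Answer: -491/141 ≈ -3.4823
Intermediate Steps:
F(a, B) = -2 + B
u(y, -951)/F(189, 143) = -491/(-2 + 143) = -491/141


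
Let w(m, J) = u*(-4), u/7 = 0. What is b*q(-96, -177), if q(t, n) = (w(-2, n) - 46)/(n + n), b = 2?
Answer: 46/177 ≈ 0.25989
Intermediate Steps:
u = 0 (u = 7*0 = 0)
w(m, J) = 0 (w(m, J) = 0*(-4) = 0)
q(t, n) = -23/n (q(t, n) = (0 - 46)/(n + n) = -46*1/(2*n) = -23/n)
b*q(-96, -177) = 2*(-23/(-177)) = 2*(-23*(-1/177)) = 2*(23/177) = 46/177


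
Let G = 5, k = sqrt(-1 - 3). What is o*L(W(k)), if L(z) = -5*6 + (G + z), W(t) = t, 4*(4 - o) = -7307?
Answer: -183075/4 + 7323*I/2 ≈ -45769.0 + 3661.5*I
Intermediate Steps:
o = 7323/4 (o = 4 - 1/4*(-7307) = 4 + 7307/4 = 7323/4 ≈ 1830.8)
k = 2*I (k = sqrt(-4) = 2*I ≈ 2.0*I)
L(z) = -25 + z (L(z) = -5*6 + (5 + z) = -30 + (5 + z) = -25 + z)
o*L(W(k)) = 7323*(-25 + 2*I)/4 = -183075/4 + 7323*I/2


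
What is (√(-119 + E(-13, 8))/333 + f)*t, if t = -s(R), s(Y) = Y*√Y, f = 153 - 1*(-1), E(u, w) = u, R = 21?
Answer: 14*√21*(-25641 - I*√33)/111 ≈ -14820.0 - 3.3203*I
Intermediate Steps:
f = 154 (f = 153 + 1 = 154)
s(Y) = Y^(3/2)
t = -21*√21 (t = -21^(3/2) = -21*√21 ≈ -96.234)
(√(-119 + E(-13, 8))/333 + f)*t = (√(-119 - 13)/333 + 154)*(-21*√21) = (√(-132)*(1/333) + 154)*(-21*√21) = ((2*I*√33)*(1/333) + 154)*(-21*√21) = (2*I*√33/333 + 154)*(-21*√21) = (154 + 2*I*√33/333)*(-21*√21) = -21*√21*(154 + 2*I*√33/333)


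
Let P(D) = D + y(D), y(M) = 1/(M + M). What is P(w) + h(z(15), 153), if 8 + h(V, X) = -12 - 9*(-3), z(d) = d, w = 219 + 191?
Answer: 341941/820 ≈ 417.00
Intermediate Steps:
y(M) = 1/(2*M)
w = 410
P(D) = D + 1/(2*D)
h(V, X) = 7 (h(V, X) = -8 + (-12 - 9*(-3)) = -8 + (-12 + 27) = -8 + 15 = 7)
P(w) + h(z(15), 153) = (410 + (½)/410) + 7 = (410 + (½)*(1/410)) + 7 = (410 + 1/820) + 7 = 336201/820 + 7 = 341941/820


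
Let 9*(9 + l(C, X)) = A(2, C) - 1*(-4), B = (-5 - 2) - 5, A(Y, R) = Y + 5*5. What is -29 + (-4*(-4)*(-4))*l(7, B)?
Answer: 2939/9 ≈ 326.56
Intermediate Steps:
A(Y, R) = 25 + Y (A(Y, R) = Y + 25 = 25 + Y)
B = -12 (B = -7 - 5 = -12)
l(C, X) = -50/9 (l(C, X) = -9 + ((25 + 2) - 1*(-4))/9 = -9 + (27 + 4)/9 = -9 + (⅑)*31 = -9 + 31/9 = -50/9)
-29 + (-4*(-4)*(-4))*l(7, B) = -29 + (-4*(-4)*(-4))*(-50/9) = -29 + (16*(-4))*(-50/9) = -29 - 64*(-50/9) = -29 + 3200/9 = 2939/9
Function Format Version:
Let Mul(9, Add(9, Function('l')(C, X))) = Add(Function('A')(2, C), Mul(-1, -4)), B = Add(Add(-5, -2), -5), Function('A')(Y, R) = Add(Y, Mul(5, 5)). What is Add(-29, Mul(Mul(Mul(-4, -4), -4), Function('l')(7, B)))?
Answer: Rational(2939, 9) ≈ 326.56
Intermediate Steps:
Function('A')(Y, R) = Add(25, Y) (Function('A')(Y, R) = Add(Y, 25) = Add(25, Y))
B = -12 (B = Add(-7, -5) = -12)
Function('l')(C, X) = Rational(-50, 9) (Function('l')(C, X) = Add(-9, Mul(Rational(1, 9), Add(Add(25, 2), Mul(-1, -4)))) = Add(-9, Mul(Rational(1, 9), Add(27, 4))) = Add(-9, Mul(Rational(1, 9), 31)) = Add(-9, Rational(31, 9)) = Rational(-50, 9))
Add(-29, Mul(Mul(Mul(-4, -4), -4), Function('l')(7, B))) = Add(-29, Mul(Mul(Mul(-4, -4), -4), Rational(-50, 9))) = Add(-29, Mul(Mul(16, -4), Rational(-50, 9))) = Add(-29, Mul(-64, Rational(-50, 9))) = Add(-29, Rational(3200, 9)) = Rational(2939, 9)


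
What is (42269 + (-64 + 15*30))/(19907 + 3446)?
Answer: 42655/23353 ≈ 1.8265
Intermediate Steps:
(42269 + (-64 + 15*30))/(19907 + 3446) = (42269 + (-64 + 450))/23353 = (42269 + 386)*(1/23353) = 42655*(1/23353) = 42655/23353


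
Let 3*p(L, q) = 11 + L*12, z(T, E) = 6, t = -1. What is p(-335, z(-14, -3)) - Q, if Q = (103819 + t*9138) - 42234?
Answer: -161350/3 ≈ -53783.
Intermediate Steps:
p(L, q) = 11/3 + 4*L (p(L, q) = (11 + L*12)/3 = (11 + 12*L)/3 = 11/3 + 4*L)
Q = 52447 (Q = (103819 - 1*9138) - 42234 = (103819 - 9138) - 42234 = 94681 - 42234 = 52447)
p(-335, z(-14, -3)) - Q = (11/3 + 4*(-335)) - 1*52447 = (11/3 - 1340) - 52447 = -4009/3 - 52447 = -161350/3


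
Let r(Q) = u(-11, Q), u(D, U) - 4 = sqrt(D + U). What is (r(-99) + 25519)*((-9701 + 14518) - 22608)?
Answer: -454079693 - 17791*I*sqrt(110) ≈ -4.5408e+8 - 1.8659e+5*I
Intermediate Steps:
u(D, U) = 4 + sqrt(D + U)
r(Q) = 4 + sqrt(-11 + Q)
(r(-99) + 25519)*((-9701 + 14518) - 22608) = ((4 + sqrt(-11 - 99)) + 25519)*((-9701 + 14518) - 22608) = ((4 + sqrt(-110)) + 25519)*(4817 - 22608) = ((4 + I*sqrt(110)) + 25519)*(-17791) = (25523 + I*sqrt(110))*(-17791) = -454079693 - 17791*I*sqrt(110)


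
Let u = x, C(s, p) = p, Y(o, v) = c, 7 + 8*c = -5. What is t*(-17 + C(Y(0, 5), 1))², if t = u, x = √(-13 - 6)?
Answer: 256*I*√19 ≈ 1115.9*I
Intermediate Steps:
c = -3/2 (c = -7/8 + (⅛)*(-5) = -7/8 - 5/8 = -3/2 ≈ -1.5000)
Y(o, v) = -3/2
x = I*√19 (x = √(-19) = I*√19 ≈ 4.3589*I)
u = I*√19 ≈ 4.3589*I
t = I*√19 ≈ 4.3589*I
t*(-17 + C(Y(0, 5), 1))² = (I*√19)*(-17 + 1)² = (I*√19)*(-16)² = (I*√19)*256 = 256*I*√19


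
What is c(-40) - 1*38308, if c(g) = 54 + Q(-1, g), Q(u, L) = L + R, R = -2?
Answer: -38296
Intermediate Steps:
Q(u, L) = -2 + L (Q(u, L) = L - 2 = -2 + L)
c(g) = 52 + g (c(g) = 54 + (-2 + g) = 52 + g)
c(-40) - 1*38308 = (52 - 40) - 1*38308 = 12 - 38308 = -38296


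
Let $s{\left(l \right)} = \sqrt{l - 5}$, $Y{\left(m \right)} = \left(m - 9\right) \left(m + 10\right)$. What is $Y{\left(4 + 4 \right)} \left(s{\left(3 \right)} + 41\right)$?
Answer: $-738 - 18 i \sqrt{2} \approx -738.0 - 25.456 i$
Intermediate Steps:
$Y{\left(m \right)} = \left(-9 + m\right) \left(10 + m\right)$
$s{\left(l \right)} = \sqrt{-5 + l}$
$Y{\left(4 + 4 \right)} \left(s{\left(3 \right)} + 41\right) = \left(-90 + \left(4 + 4\right) + \left(4 + 4\right)^{2}\right) \left(\sqrt{-5 + 3} + 41\right) = \left(-90 + 8 + 8^{2}\right) \left(\sqrt{-2} + 41\right) = \left(-90 + 8 + 64\right) \left(i \sqrt{2} + 41\right) = - 18 \left(41 + i \sqrt{2}\right) = -738 - 18 i \sqrt{2}$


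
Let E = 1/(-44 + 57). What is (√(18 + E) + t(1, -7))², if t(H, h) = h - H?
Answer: (104 - √3055)²/169 ≈ 14.050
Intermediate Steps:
E = 1/13 ≈ 0.076923
(√(18 + E) + t(1, -7))² = (√(18 + 1/13) + (-7 - 1*1))² = (√(235/13) + (-7 - 1))² = (√3055/13 - 8)² = (-8 + √3055/13)²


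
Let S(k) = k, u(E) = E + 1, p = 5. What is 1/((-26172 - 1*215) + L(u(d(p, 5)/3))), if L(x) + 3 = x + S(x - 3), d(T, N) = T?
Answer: -3/79163 ≈ -3.7897e-5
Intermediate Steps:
u(E) = 1 + E
L(x) = -6 + 2*x (L(x) = -3 + (x + (x - 3)) = -3 + (x + (-3 + x)) = -3 + (-3 + 2*x) = -6 + 2*x)
1/((-26172 - 1*215) + L(u(d(p, 5)/3))) = 1/((-26172 - 1*215) + (-6 + 2*(1 + 5/3))) = 1/((-26172 - 215) + (-6 + 2*(1 + 5*(⅓)))) = 1/(-26387 + (-6 + 2*(1 + 5/3))) = 1/(-26387 + (-6 + 2*(8/3))) = 1/(-26387 + (-6 + 16/3)) = 1/(-26387 - ⅔) = 1/(-79163/3) = -3/79163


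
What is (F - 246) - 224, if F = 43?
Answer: -427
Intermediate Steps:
(F - 246) - 224 = (43 - 246) - 224 = -203 - 224 = -427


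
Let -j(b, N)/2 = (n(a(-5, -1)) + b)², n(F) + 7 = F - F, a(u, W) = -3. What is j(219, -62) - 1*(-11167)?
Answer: -78721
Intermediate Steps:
n(F) = -7 (n(F) = -7 + (F - F) = -7 + 0 = -7)
j(b, N) = -2*(-7 + b)²
j(219, -62) - 1*(-11167) = -2*(-7 + 219)² - 1*(-11167) = -2*212² + 11167 = -2*44944 + 11167 = -89888 + 11167 = -78721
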